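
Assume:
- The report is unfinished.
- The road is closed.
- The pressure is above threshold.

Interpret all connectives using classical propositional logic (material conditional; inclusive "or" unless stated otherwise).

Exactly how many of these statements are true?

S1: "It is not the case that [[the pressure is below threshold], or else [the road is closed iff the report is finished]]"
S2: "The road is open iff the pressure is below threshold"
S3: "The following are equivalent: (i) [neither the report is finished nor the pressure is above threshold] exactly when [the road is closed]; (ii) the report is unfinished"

2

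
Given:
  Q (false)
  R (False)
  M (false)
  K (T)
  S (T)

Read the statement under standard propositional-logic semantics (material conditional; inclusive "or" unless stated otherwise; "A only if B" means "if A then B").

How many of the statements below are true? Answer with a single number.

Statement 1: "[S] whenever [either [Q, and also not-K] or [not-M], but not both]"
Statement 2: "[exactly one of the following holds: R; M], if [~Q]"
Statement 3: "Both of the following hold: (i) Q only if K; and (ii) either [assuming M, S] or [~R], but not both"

1

Statement 1: Formalization: ((Q and not K) xor not M) -> S

not K = not True = False
Q and not K = False and False = False
not M = not False = True
(Q and not K) xor not M = False xor True = True
((Q and not K) xor not M) -> S = True -> True = True
Thus Statement 1 is true.

Statement 2: In symbols: not Q -> (R xor M)

not Q = not False = True
R xor M = False xor False = False
not Q -> (R xor M) = True -> False = False
Thus Statement 2 is false.

Statement 3: Parsed as (Q -> K) and ((M -> S) xor not R)

Q -> K = False -> True = True
M -> S = False -> True = True
not R = not False = True
(M -> S) xor not R = True xor True = False
(Q -> K) and ((M -> S) xor not R) = True and False = False
So Statement 3 is false.

1 of the 3 statements is true.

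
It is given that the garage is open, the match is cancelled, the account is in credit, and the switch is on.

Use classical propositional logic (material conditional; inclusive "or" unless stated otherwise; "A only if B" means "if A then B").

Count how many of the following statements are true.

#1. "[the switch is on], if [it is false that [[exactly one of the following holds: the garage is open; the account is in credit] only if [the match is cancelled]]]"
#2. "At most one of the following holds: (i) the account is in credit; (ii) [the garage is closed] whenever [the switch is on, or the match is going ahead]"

Let G = "the garage is closed" (F), Q = "the account is overdrawn" (F), P = "the match is cancelled" (T), K = "the switch is on" (T).

#1: Formalization: ¬((¬G ⊕ ¬Q) → P) → K

¬G = ¬F = T
¬Q = ¬F = T
¬G ⊕ ¬Q = T ⊕ T = F
(¬G ⊕ ¬Q) → P = F → T = T
¬((¬G ⊕ ¬Q) → P) = ¬T = F
¬((¬G ⊕ ¬Q) → P) → K = F → T = T
Thus #1 is true.

#2: In symbols: ¬Q ↑ ((K ∨ ¬P) → G)

¬Q = ¬F = T
¬P = ¬T = F
K ∨ ¬P = T ∨ F = T
(K ∨ ¬P) → G = T → F = F
¬Q ↑ ((K ∨ ¬P) → G) = T ↑ F = T
Hence #2 is true.

True statements: 2.

2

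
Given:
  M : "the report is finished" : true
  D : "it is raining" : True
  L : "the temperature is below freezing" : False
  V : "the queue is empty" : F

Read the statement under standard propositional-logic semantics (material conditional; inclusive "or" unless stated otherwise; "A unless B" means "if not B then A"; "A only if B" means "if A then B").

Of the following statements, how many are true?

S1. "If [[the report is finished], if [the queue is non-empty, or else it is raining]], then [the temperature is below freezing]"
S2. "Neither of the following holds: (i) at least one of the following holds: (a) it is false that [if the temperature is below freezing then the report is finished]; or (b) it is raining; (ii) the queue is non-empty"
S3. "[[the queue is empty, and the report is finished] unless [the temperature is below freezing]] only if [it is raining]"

1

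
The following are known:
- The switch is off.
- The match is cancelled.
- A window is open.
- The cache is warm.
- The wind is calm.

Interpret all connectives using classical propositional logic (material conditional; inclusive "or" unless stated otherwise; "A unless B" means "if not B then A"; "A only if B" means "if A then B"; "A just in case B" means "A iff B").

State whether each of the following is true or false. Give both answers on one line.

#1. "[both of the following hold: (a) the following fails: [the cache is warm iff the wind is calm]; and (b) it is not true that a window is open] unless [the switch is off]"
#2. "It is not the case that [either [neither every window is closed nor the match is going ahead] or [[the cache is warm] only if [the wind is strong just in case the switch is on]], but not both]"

#1 True; #2 True

Let D = "the cache is warm" (T), S = "the wind is strong" (F), K = "a window is open" (T), M = "the switch is on" (F), R = "the match is cancelled" (T).

#1: Formalization: (¬(D ↔ ¬S) ∧ ¬K) ∨ ¬M

¬S = ¬F = T
D ↔ ¬S = T ↔ T = T
¬(D ↔ ¬S) = ¬T = F
¬K = ¬T = F
¬(D ↔ ¬S) ∧ ¬K = F ∧ F = F
¬M = ¬F = T
(¬(D ↔ ¬S) ∧ ¬K) ∨ ¬M = F ∨ T = T
Thus #1 is true.

#2: This is ¬((¬K ↓ ¬R) ⊕ (D → (S ↔ M))).

¬K = ¬T = F
¬R = ¬T = F
¬K ↓ ¬R = F ↓ F = T
S ↔ M = F ↔ F = T
D → (S ↔ M) = T → T = T
(¬K ↓ ¬R) ⊕ (D → (S ↔ M)) = T ⊕ T = F
¬((¬K ↓ ¬R) ⊕ (D → (S ↔ M))) = ¬F = T
So #2 is true.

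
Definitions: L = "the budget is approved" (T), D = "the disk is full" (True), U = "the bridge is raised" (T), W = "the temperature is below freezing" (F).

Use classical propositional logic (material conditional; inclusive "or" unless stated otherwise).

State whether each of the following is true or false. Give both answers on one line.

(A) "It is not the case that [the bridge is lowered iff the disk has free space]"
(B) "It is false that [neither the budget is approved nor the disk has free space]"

(A): This is ¬(¬U ↔ ¬D).

¬U = ¬T = F
¬D = ¬T = F
¬U ↔ ¬D = F ↔ F = T
¬(¬U ↔ ¬D) = ¬T = F
So (A) is false.

(B): Parsed as ¬(L ↓ ¬D)

¬D = ¬T = F
L ↓ ¬D = T ↓ F = F
¬(L ↓ ¬D) = ¬F = T
Hence (B) is true.

(A) F / (B) T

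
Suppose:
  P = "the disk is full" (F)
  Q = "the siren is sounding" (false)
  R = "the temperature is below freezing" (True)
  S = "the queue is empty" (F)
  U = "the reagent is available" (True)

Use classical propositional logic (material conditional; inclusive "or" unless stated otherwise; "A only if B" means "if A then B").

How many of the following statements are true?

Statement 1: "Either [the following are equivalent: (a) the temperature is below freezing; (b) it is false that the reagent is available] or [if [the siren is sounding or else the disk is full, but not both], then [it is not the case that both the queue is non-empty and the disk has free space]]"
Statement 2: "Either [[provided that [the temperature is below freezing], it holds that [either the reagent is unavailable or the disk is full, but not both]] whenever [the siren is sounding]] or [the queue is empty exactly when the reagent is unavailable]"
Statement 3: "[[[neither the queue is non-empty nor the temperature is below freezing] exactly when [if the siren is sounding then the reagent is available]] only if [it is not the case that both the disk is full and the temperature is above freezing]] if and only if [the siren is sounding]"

2

Statement 1: Formalization: (R iff not U) or ((Q xor P) -> (not S nand not P))

not U = not True = False
R iff not U = True iff False = False
Q xor P = False xor False = False
not S = not False = True
not P = not False = True
not S nand not P = True nand True = False
(Q xor P) -> (not S nand not P) = False -> False = True
(R iff not U) or ((Q xor P) -> (not S nand not P)) = False or True = True
So Statement 1 is true.

Statement 2: Parsed as (Q -> (R -> (not U xor P))) or (S iff not U)

not U = not True = False
not U xor P = False xor False = False
R -> (not U xor P) = True -> False = False
Q -> (R -> (not U xor P)) = False -> False = True
not U = not True = False
S iff not U = False iff False = True
(Q -> (R -> (not U xor P))) or (S iff not U) = True or True = True
So Statement 2 is true.

Statement 3: Parsed as (((not S nor R) iff (Q -> U)) -> (P nand not R)) iff Q

not S = not False = True
not S nor R = True nor True = False
Q -> U = False -> True = True
(not S nor R) iff (Q -> U) = False iff True = False
not R = not True = False
P nand not R = False nand False = True
((not S nor R) iff (Q -> U)) -> (P nand not R) = False -> True = True
(((not S nor R) iff (Q -> U)) -> (P nand not R)) iff Q = True iff False = False
Hence Statement 3 is false.

2 of the 3 statements are true.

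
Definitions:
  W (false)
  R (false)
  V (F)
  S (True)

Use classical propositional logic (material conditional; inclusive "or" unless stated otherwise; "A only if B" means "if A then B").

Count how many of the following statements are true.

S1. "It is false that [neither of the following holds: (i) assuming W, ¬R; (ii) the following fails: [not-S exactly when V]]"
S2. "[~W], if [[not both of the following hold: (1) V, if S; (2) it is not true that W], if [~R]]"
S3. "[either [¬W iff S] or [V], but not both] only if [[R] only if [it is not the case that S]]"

S1: Formalization: ¬((W → ¬R) ↓ ¬(¬S ↔ V))

¬R = ¬F = T
W → ¬R = F → T = T
¬S = ¬T = F
¬S ↔ V = F ↔ F = T
¬(¬S ↔ V) = ¬T = F
(W → ¬R) ↓ ¬(¬S ↔ V) = T ↓ F = F
¬((W → ¬R) ↓ ¬(¬S ↔ V)) = ¬F = T
Hence S1 is true.

S2: Parsed as (¬R → ((S → V) ↑ ¬W)) → ¬W

¬R = ¬F = T
S → V = T → F = F
¬W = ¬F = T
(S → V) ↑ ¬W = F ↑ T = T
¬R → ((S → V) ↑ ¬W) = T → T = T
¬W = ¬F = T
(¬R → ((S → V) ↑ ¬W)) → ¬W = T → T = T
Hence S2 is true.

S3: This is ((¬W ↔ S) ⊕ V) → (R → ¬S).

¬W = ¬F = T
¬W ↔ S = T ↔ T = T
(¬W ↔ S) ⊕ V = T ⊕ F = T
¬S = ¬T = F
R → ¬S = F → F = T
((¬W ↔ S) ⊕ V) → (R → ¬S) = T → T = T
Hence S3 is true.

Count: 3.

3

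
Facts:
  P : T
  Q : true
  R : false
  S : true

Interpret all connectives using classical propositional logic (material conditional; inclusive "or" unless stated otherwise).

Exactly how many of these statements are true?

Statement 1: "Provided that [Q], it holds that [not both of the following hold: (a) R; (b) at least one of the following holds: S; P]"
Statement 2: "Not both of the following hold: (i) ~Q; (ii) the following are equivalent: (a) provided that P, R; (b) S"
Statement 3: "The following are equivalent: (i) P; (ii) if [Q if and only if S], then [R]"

2

Statement 1: This is Q -> (R nand (S or P)).

S or P = True or True = True
R nand (S or P) = False nand True = True
Q -> (R nand (S or P)) = True -> True = True
So Statement 1 is true.

Statement 2: Parsed as not Q nand ((P -> R) iff S)

not Q = not True = False
P -> R = True -> False = False
(P -> R) iff S = False iff True = False
not Q nand ((P -> R) iff S) = False nand False = True
So Statement 2 is true.

Statement 3: In symbols: P iff ((Q iff S) -> R)

Q iff S = True iff True = True
(Q iff S) -> R = True -> False = False
P iff ((Q iff S) -> R) = True iff False = False
Hence Statement 3 is false.

Count: 2.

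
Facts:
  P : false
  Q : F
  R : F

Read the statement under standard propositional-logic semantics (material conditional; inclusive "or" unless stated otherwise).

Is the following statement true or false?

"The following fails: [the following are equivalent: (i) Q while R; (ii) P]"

false

Values: Q=F, R=F, P=F.
This is ~((Q & R) <-> P).

Q & R = F & F = F
(Q & R) <-> P = F <-> F = T
~((Q & R) <-> P) = ~T = F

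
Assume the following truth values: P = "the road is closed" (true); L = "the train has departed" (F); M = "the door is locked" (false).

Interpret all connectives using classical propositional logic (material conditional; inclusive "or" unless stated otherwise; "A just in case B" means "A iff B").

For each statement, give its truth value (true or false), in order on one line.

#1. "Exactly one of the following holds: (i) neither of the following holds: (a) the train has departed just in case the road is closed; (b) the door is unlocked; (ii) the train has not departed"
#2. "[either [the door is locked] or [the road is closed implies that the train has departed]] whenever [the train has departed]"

#1 true, #2 true

#1: This is ((L ↔ P) ↓ ¬M) ⊕ ¬L.

L ↔ P = F ↔ T = F
¬M = ¬F = T
(L ↔ P) ↓ ¬M = F ↓ T = F
¬L = ¬F = T
((L ↔ P) ↓ ¬M) ⊕ ¬L = F ⊕ T = T
So #1 is true.

#2: In symbols: L → (M ∨ (P → L))

P → L = T → F = F
M ∨ (P → L) = F ∨ F = F
L → (M ∨ (P → L)) = F → F = T
Hence #2 is true.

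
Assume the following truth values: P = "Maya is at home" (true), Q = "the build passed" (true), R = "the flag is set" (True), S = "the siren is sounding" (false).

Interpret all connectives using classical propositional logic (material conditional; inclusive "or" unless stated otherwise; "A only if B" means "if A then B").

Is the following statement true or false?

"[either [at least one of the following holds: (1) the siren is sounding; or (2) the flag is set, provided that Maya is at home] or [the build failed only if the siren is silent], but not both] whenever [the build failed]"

True.

In symbols: not Q -> ((S or (P -> R)) xor (not Q -> not S))

not Q = not True = False
P -> R = True -> True = True
S or (P -> R) = False or True = True
not Q = not True = False
not S = not False = True
not Q -> not S = False -> True = True
(S or (P -> R)) xor (not Q -> not S) = True xor True = False
not Q -> ((S or (P -> R)) xor (not Q -> not S)) = False -> False = True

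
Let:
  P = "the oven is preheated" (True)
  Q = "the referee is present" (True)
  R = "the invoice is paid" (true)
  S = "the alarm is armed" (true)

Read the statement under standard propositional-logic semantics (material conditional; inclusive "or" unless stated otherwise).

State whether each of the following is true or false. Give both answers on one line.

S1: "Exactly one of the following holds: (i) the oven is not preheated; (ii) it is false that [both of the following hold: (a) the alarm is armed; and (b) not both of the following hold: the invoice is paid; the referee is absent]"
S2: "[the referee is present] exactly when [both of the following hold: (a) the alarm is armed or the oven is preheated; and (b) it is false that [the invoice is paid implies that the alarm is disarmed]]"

S1: Formalization: not P xor not (S and (R nand not Q))

not P = not True = False
not Q = not True = False
R nand not Q = True nand False = True
S and (R nand not Q) = True and True = True
not (S and (R nand not Q)) = not True = False
not P xor not (S and (R nand not Q)) = False xor False = False
Thus S1 is false.

S2: This is Q iff ((S or P) and not (R -> not S)).

S or P = True or True = True
not S = not True = False
R -> not S = True -> False = False
not (R -> not S) = not False = True
(S or P) and not (R -> not S) = True and True = True
Q iff ((S or P) and not (R -> not S)) = True iff True = True
So S2 is true.

S1 F; S2 T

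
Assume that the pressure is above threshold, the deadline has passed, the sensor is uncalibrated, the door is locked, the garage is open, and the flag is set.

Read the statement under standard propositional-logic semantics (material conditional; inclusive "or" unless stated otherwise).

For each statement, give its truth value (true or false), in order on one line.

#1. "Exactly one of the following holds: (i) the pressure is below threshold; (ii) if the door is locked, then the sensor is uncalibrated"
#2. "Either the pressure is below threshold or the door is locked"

#1 true, #2 true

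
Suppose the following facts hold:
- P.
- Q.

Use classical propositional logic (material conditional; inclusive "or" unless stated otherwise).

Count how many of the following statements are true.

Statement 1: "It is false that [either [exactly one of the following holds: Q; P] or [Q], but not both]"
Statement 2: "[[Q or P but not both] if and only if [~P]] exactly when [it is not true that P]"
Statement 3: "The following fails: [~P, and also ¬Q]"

Statement 1: In symbols: not ((Q xor P) xor Q)

Q xor P = True xor True = False
(Q xor P) xor Q = False xor True = True
not ((Q xor P) xor Q) = not True = False
Thus Statement 1 is false.

Statement 2: In symbols: ((Q xor P) iff not P) iff not P

Q xor P = True xor True = False
not P = not True = False
(Q xor P) iff not P = False iff False = True
not P = not True = False
((Q xor P) iff not P) iff not P = True iff False = False
Thus Statement 2 is false.

Statement 3: Formalization: not (not P and not Q)

not P = not True = False
not Q = not True = False
not P and not Q = False and False = False
not (not P and not Q) = not False = True
Hence Statement 3 is true.

True statements: 1 (Statement 3).

1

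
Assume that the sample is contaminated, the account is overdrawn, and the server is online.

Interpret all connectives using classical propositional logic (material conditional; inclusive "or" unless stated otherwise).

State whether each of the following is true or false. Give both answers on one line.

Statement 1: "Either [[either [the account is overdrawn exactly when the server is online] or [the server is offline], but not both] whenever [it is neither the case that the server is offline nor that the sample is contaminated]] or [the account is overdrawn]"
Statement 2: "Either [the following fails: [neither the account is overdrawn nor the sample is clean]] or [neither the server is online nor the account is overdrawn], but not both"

Let M = "the server is online" (T), Q = "the sample is contaminated" (T), H = "the account is overdrawn" (T).

Statement 1: Formalization: ((¬M ↓ Q) → ((H ↔ M) ⊕ ¬M)) ∨ H

¬M = ¬T = F
¬M ↓ Q = F ↓ T = F
H ↔ M = T ↔ T = T
¬M = ¬T = F
(H ↔ M) ⊕ ¬M = T ⊕ F = T
(¬M ↓ Q) → ((H ↔ M) ⊕ ¬M) = F → T = T
((¬M ↓ Q) → ((H ↔ M) ⊕ ¬M)) ∨ H = T ∨ T = T
So Statement 1 is true.

Statement 2: This is ¬(H ↓ ¬Q) ⊕ (M ↓ H).

¬Q = ¬T = F
H ↓ ¬Q = T ↓ F = F
¬(H ↓ ¬Q) = ¬F = T
M ↓ H = T ↓ T = F
¬(H ↓ ¬Q) ⊕ (M ↓ H) = T ⊕ F = T
Hence Statement 2 is true.

Statement 1 T, Statement 2 T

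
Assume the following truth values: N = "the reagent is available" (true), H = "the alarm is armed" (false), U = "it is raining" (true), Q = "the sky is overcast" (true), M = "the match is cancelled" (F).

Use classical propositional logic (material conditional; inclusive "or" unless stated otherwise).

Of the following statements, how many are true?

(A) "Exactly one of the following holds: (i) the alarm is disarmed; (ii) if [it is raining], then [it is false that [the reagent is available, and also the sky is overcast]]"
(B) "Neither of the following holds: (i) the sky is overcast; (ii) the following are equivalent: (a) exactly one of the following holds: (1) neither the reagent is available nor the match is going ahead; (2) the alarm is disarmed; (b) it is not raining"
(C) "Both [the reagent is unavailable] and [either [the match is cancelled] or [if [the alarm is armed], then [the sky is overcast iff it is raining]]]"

(A): Parsed as ~H xor (U -> ~(N & Q))

~H = ~F = T
N & Q = T & T = T
~(N & Q) = ~T = F
U -> ~(N & Q) = T -> F = F
~H xor (U -> ~(N & Q)) = T xor F = T
Thus (A) is true.

(B): This is Q nor (((N nor ~M) xor ~H) <-> ~U).

~M = ~F = T
N nor ~M = T nor T = F
~H = ~F = T
(N nor ~M) xor ~H = F xor T = T
~U = ~T = F
((N nor ~M) xor ~H) <-> ~U = T <-> F = F
Q nor (((N nor ~M) xor ~H) <-> ~U) = T nor F = F
Thus (B) is false.

(C): Formalization: ~N & (M | (H -> (Q <-> U)))

~N = ~T = F
Q <-> U = T <-> T = T
H -> (Q <-> U) = F -> T = T
M | (H -> (Q <-> U)) = F | T = T
~N & (M | (H -> (Q <-> U))) = F & T = F
Hence (C) is false.

1 of the 3 statements is true ((A)).

1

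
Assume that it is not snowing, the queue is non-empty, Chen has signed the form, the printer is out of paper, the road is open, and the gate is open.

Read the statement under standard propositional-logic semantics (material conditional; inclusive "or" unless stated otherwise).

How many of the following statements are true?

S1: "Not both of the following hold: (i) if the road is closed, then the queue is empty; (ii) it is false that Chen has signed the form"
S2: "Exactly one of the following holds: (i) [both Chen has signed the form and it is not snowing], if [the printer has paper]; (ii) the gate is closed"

Let P = "the road is closed" (False), N = "the queue is empty" (False), W = "Chen has signed the form" (True), L = "the printer has paper" (False), U = "it is snowing" (False), K = "the gate is open" (True).

S1: In symbols: (P -> N) nand not W

P -> N = False -> False = True
not W = not True = False
(P -> N) nand not W = True nand False = True
Hence S1 is true.

S2: Parsed as (L -> (W and not U)) xor not K

not U = not False = True
W and not U = True and True = True
L -> (W and not U) = False -> True = True
not K = not True = False
(L -> (W and not U)) xor not K = True xor False = True
Thus S2 is true.

Count: 2.

2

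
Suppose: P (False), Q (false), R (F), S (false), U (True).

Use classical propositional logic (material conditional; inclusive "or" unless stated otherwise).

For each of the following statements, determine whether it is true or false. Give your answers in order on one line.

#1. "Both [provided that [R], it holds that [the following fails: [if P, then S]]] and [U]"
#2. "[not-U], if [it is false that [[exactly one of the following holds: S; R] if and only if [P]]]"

#1: In symbols: (R -> not (P -> S)) and U

P -> S = False -> False = True
not (P -> S) = not True = False
R -> not (P -> S) = False -> False = True
(R -> not (P -> S)) and U = True and True = True
So #1 is true.

#2: This is not ((S xor R) iff P) -> not U.

S xor R = False xor False = False
(S xor R) iff P = False iff False = True
not ((S xor R) iff P) = not True = False
not U = not True = False
not ((S xor R) iff P) -> not U = False -> False = True
So #2 is true.

#1 true; #2 true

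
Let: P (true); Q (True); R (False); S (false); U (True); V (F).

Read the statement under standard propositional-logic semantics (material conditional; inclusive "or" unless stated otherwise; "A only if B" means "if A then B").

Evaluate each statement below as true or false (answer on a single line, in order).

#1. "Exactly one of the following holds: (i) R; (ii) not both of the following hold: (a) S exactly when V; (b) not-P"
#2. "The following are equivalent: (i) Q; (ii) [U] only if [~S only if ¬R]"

#1: Formalization: R ⊕ ((S ↔ V) ↑ ¬P)

S ↔ V = F ↔ F = T
¬P = ¬T = F
(S ↔ V) ↑ ¬P = T ↑ F = T
R ⊕ ((S ↔ V) ↑ ¬P) = F ⊕ T = T
Thus #1 is true.

#2: In symbols: Q ↔ (U → (¬S → ¬R))

¬S = ¬F = T
¬R = ¬F = T
¬S → ¬R = T → T = T
U → (¬S → ¬R) = T → T = T
Q ↔ (U → (¬S → ¬R)) = T ↔ T = T
So #2 is true.

#1 T / #2 T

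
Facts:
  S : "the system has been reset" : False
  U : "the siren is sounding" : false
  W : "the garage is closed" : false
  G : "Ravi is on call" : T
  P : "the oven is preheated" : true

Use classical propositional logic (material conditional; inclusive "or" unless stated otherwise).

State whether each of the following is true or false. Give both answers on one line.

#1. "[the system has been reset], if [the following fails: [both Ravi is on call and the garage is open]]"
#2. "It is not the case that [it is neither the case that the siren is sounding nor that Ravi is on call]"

#1: Formalization: not (G and not W) -> S

not W = not False = True
G and not W = True and True = True
not (G and not W) = not True = False
not (G and not W) -> S = False -> False = True
Thus #1 is true.

#2: This is not (U nor G).

U nor G = False nor True = False
not (U nor G) = not False = True
Thus #2 is true.

#1 true / #2 true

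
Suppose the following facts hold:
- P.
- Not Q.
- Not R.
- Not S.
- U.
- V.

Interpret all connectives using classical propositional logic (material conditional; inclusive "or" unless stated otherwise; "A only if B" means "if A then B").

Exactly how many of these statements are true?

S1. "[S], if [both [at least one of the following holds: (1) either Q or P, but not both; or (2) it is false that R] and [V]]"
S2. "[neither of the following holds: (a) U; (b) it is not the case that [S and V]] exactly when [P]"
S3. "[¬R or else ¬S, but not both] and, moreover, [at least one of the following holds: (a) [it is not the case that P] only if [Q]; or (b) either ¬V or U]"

0

S1: This is (((Q ⊕ P) ∨ ¬R) ∧ V) → S.

Q ⊕ P = F ⊕ T = T
¬R = ¬F = T
(Q ⊕ P) ∨ ¬R = T ∨ T = T
((Q ⊕ P) ∨ ¬R) ∧ V = T ∧ T = T
(((Q ⊕ P) ∨ ¬R) ∧ V) → S = T → F = F
Hence S1 is false.

S2: This is (U ↓ ¬(S ∧ V)) ↔ P.

S ∧ V = F ∧ T = F
¬(S ∧ V) = ¬F = T
U ↓ ¬(S ∧ V) = T ↓ T = F
(U ↓ ¬(S ∧ V)) ↔ P = F ↔ T = F
So S2 is false.

S3: This is (¬R ⊕ ¬S) ∧ ((¬P → Q) ∨ (¬V ∨ U)).

¬R = ¬F = T
¬S = ¬F = T
¬R ⊕ ¬S = T ⊕ T = F
¬P = ¬T = F
¬P → Q = F → F = T
¬V = ¬T = F
¬V ∨ U = F ∨ T = T
(¬P → Q) ∨ (¬V ∨ U) = T ∨ T = T
(¬R ⊕ ¬S) ∧ ((¬P → Q) ∨ (¬V ∨ U)) = F ∧ T = F
So S3 is false.

0 of the 3 statements are true (none).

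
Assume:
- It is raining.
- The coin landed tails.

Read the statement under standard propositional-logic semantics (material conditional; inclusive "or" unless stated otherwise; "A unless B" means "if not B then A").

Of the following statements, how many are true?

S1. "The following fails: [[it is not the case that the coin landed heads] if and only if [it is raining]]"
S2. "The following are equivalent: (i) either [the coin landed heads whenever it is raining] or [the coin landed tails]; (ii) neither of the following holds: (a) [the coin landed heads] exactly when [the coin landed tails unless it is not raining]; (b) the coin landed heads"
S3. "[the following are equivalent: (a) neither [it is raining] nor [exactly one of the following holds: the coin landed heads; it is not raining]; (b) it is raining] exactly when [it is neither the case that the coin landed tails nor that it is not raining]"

Let Q = "the coin landed heads" (False), P = "it is raining" (True).

S1: This is not (not Q iff P).

not Q = not False = True
not Q iff P = True iff True = True
not (not Q iff P) = not True = False
So S1 is false.

S2: This is ((P -> Q) or not Q) iff ((Q iff (not Q or not P)) nor Q).

P -> Q = True -> False = False
not Q = not False = True
(P -> Q) or not Q = False or True = True
not Q = not False = True
not P = not True = False
not Q or not P = True or False = True
Q iff (not Q or not P) = False iff True = False
(Q iff (not Q or not P)) nor Q = False nor False = True
((P -> Q) or not Q) iff ((Q iff (not Q or not P)) nor Q) = True iff True = True
So S2 is true.

S3: Parsed as ((P nor (Q xor not P)) iff P) iff (not Q nor not P)

not P = not True = False
Q xor not P = False xor False = False
P nor (Q xor not P) = True nor False = False
(P nor (Q xor not P)) iff P = False iff True = False
not Q = not False = True
not P = not True = False
not Q nor not P = True nor False = False
((P nor (Q xor not P)) iff P) iff (not Q nor not P) = False iff False = True
So S3 is true.

True statements: 2 (S2, S3).

2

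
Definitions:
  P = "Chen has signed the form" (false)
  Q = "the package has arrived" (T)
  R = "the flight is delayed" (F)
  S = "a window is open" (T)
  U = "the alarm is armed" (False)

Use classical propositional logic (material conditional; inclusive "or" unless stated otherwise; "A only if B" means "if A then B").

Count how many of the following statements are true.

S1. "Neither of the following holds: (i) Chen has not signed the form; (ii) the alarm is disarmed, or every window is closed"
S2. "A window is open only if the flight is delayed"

S1: In symbols: not P nor (not U or not S)

not P = not False = True
not U = not False = True
not S = not True = False
not U or not S = True or False = True
not P nor (not U or not S) = True nor True = False
Thus S1 is false.

S2: In symbols: S -> R

S -> R = True -> False = False
So S2 is false.

True statements: 0 (none).

0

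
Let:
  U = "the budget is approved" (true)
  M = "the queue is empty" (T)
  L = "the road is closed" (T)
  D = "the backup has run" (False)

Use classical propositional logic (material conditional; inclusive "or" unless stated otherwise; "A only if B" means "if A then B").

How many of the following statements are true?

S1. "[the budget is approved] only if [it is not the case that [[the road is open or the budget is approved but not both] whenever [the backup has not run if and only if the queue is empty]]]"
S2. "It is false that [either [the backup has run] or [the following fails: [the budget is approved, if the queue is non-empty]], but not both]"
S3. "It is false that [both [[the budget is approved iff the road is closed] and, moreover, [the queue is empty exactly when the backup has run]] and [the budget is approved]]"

2

S1: This is U → ¬((¬D ↔ M) → (¬L ⊕ U)).

¬D = ¬F = T
¬D ↔ M = T ↔ T = T
¬L = ¬T = F
¬L ⊕ U = F ⊕ T = T
(¬D ↔ M) → (¬L ⊕ U) = T → T = T
¬((¬D ↔ M) → (¬L ⊕ U)) = ¬T = F
U → ¬((¬D ↔ M) → (¬L ⊕ U)) = T → F = F
Hence S1 is false.

S2: In symbols: ¬(D ⊕ ¬(¬M → U))

¬M = ¬T = F
¬M → U = F → T = T
¬(¬M → U) = ¬T = F
D ⊕ ¬(¬M → U) = F ⊕ F = F
¬(D ⊕ ¬(¬M → U)) = ¬F = T
So S2 is true.

S3: In symbols: ¬(((U ↔ L) ∧ (M ↔ D)) ∧ U)

U ↔ L = T ↔ T = T
M ↔ D = T ↔ F = F
(U ↔ L) ∧ (M ↔ D) = T ∧ F = F
((U ↔ L) ∧ (M ↔ D)) ∧ U = F ∧ T = F
¬(((U ↔ L) ∧ (M ↔ D)) ∧ U) = ¬F = T
Thus S3 is true.

2 of the 3 statements are true (S2, S3).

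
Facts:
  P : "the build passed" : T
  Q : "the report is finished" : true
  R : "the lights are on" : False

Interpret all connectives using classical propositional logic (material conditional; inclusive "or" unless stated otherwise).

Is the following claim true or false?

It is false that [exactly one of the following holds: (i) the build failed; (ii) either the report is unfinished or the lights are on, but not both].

Parsed as not (not P xor (not Q xor R))

not P = not True = False
not Q = not True = False
not Q xor R = False xor False = False
not P xor (not Q xor R) = False xor False = False
not (not P xor (not Q xor R)) = not False = True

True.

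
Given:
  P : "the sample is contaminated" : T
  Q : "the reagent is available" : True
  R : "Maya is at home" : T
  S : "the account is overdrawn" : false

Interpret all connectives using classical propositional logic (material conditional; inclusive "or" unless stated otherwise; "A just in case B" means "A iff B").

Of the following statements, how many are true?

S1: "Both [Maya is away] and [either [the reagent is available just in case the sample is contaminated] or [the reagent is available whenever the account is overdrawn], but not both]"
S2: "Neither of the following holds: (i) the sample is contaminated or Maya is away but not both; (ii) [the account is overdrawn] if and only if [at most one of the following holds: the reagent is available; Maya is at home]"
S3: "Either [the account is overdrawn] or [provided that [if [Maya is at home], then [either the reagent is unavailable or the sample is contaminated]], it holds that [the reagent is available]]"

S1: Formalization: not R and ((Q iff P) xor (S -> Q))

not R = not True = False
Q iff P = True iff True = True
S -> Q = False -> True = True
(Q iff P) xor (S -> Q) = True xor True = False
not R and ((Q iff P) xor (S -> Q)) = False and False = False
Thus S1 is false.

S2: In symbols: (P xor not R) nor (S iff (Q nand R))

not R = not True = False
P xor not R = True xor False = True
Q nand R = True nand True = False
S iff (Q nand R) = False iff False = True
(P xor not R) nor (S iff (Q nand R)) = True nor True = False
Hence S2 is false.

S3: Formalization: S or ((R -> (not Q or P)) -> Q)

not Q = not True = False
not Q or P = False or True = True
R -> (not Q or P) = True -> True = True
(R -> (not Q or P)) -> Q = True -> True = True
S or ((R -> (not Q or P)) -> Q) = False or True = True
Hence S3 is true.

1 of the 3 statements is true.

1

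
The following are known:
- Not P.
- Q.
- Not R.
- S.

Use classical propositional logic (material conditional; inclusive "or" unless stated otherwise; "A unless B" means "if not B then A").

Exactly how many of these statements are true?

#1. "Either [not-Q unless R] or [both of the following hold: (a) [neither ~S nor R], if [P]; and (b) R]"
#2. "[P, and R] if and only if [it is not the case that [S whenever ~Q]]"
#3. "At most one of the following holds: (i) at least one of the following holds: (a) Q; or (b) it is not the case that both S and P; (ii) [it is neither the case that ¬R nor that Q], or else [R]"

2

#1: Formalization: (not Q or R) or ((P -> (not S nor R)) and R)

not Q = not True = False
not Q or R = False or False = False
not S = not True = False
not S nor R = False nor False = True
P -> (not S nor R) = False -> True = True
(P -> (not S nor R)) and R = True and False = False
(not Q or R) or ((P -> (not S nor R)) and R) = False or False = False
Hence #1 is false.

#2: This is (P and R) iff not (not Q -> S).

P and R = False and False = False
not Q = not True = False
not Q -> S = False -> True = True
not (not Q -> S) = not True = False
(P and R) iff not (not Q -> S) = False iff False = True
Thus #2 is true.

#3: This is (Q or (S nand P)) nand ((not R nor Q) or R).

S nand P = True nand False = True
Q or (S nand P) = True or True = True
not R = not False = True
not R nor Q = True nor True = False
(not R nor Q) or R = False or False = False
(Q or (S nand P)) nand ((not R nor Q) or R) = True nand False = True
So #3 is true.

True statements: 2 (#2, #3).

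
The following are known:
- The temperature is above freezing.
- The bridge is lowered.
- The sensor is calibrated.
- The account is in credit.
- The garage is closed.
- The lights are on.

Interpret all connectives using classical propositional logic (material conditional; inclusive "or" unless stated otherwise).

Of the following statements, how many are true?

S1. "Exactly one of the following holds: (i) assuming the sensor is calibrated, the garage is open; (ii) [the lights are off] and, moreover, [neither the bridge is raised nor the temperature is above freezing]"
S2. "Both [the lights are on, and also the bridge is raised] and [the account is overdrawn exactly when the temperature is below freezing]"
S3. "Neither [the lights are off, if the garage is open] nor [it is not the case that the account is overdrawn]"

0

Let S = "the sensor is calibrated" (T), K = "the garage is closed" (T), N = "the lights are on" (T), R = "the bridge is raised" (F), L = "the temperature is below freezing" (F), U = "the account is overdrawn" (F).

S1: Parsed as (S → ¬K) ⊕ (¬N ∧ (R ↓ ¬L))

¬K = ¬T = F
S → ¬K = T → F = F
¬N = ¬T = F
¬L = ¬F = T
R ↓ ¬L = F ↓ T = F
¬N ∧ (R ↓ ¬L) = F ∧ F = F
(S → ¬K) ⊕ (¬N ∧ (R ↓ ¬L)) = F ⊕ F = F
So S1 is false.

S2: Formalization: (N ∧ R) ∧ (U ↔ L)

N ∧ R = T ∧ F = F
U ↔ L = F ↔ F = T
(N ∧ R) ∧ (U ↔ L) = F ∧ T = F
Hence S2 is false.

S3: This is (¬K → ¬N) ↓ ¬U.

¬K = ¬T = F
¬N = ¬T = F
¬K → ¬N = F → F = T
¬U = ¬F = T
(¬K → ¬N) ↓ ¬U = T ↓ T = F
Thus S3 is false.

Count: 0.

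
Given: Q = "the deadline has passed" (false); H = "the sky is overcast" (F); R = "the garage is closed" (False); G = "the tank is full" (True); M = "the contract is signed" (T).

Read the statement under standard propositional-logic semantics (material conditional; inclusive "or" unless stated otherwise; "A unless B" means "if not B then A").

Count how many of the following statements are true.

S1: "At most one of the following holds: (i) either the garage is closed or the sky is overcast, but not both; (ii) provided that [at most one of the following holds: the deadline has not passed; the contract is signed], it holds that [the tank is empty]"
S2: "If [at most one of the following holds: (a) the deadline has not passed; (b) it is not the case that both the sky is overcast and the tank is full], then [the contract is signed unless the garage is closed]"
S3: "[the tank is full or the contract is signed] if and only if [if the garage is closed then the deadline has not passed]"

3

S1: This is (R ⊕ H) ↑ ((¬Q ↑ M) → ¬G).

R ⊕ H = F ⊕ F = F
¬Q = ¬F = T
¬Q ↑ M = T ↑ T = F
¬G = ¬T = F
(¬Q ↑ M) → ¬G = F → F = T
(R ⊕ H) ↑ ((¬Q ↑ M) → ¬G) = F ↑ T = T
So S1 is true.

S2: This is (¬Q ↑ (H ↑ G)) → (M ∨ R).

¬Q = ¬F = T
H ↑ G = F ↑ T = T
¬Q ↑ (H ↑ G) = T ↑ T = F
M ∨ R = T ∨ F = T
(¬Q ↑ (H ↑ G)) → (M ∨ R) = F → T = T
So S2 is true.

S3: Formalization: (G ∨ M) ↔ (R → ¬Q)

G ∨ M = T ∨ T = T
¬Q = ¬F = T
R → ¬Q = F → T = T
(G ∨ M) ↔ (R → ¬Q) = T ↔ T = T
So S3 is true.

Count: 3.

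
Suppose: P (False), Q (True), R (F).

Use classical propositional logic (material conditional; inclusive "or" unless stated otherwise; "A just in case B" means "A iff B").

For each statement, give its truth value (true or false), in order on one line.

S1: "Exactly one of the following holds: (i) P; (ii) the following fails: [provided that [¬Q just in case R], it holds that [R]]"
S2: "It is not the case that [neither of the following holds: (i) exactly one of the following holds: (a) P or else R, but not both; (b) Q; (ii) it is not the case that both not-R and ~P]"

S1 true, S2 true

S1: Parsed as P xor ~((~Q <-> R) -> R)

~Q = ~T = F
~Q <-> R = F <-> F = T
(~Q <-> R) -> R = T -> F = F
~((~Q <-> R) -> R) = ~F = T
P xor ~((~Q <-> R) -> R) = F xor T = T
Thus S1 is true.

S2: Parsed as ~(((P xor R) xor Q) nor (~R nand ~P))

P xor R = F xor F = F
(P xor R) xor Q = F xor T = T
~R = ~F = T
~P = ~F = T
~R nand ~P = T nand T = F
((P xor R) xor Q) nor (~R nand ~P) = T nor F = F
~(((P xor R) xor Q) nor (~R nand ~P)) = ~F = T
Hence S2 is true.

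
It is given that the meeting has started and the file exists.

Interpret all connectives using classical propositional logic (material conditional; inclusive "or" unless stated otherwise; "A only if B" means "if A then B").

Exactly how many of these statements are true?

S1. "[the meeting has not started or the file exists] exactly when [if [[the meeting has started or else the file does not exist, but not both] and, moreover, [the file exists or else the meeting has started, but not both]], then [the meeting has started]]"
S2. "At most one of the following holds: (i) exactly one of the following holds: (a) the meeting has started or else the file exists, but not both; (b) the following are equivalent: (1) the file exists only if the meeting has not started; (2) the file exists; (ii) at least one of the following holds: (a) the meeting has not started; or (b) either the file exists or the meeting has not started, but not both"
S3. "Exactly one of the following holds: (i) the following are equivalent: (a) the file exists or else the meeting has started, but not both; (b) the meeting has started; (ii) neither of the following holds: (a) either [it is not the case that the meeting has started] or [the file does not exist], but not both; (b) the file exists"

2

Let P = "the meeting has started" (T), Q = "the file exists" (T).

S1: In symbols: (¬P ∨ Q) ↔ (((P ⊕ ¬Q) ∧ (Q ⊕ P)) → P)

¬P = ¬T = F
¬P ∨ Q = F ∨ T = T
¬Q = ¬T = F
P ⊕ ¬Q = T ⊕ F = T
Q ⊕ P = T ⊕ T = F
(P ⊕ ¬Q) ∧ (Q ⊕ P) = T ∧ F = F
((P ⊕ ¬Q) ∧ (Q ⊕ P)) → P = F → T = T
(¬P ∨ Q) ↔ (((P ⊕ ¬Q) ∧ (Q ⊕ P)) → P) = T ↔ T = T
Thus S1 is true.

S2: In symbols: ((P ⊕ Q) ⊕ ((Q → ¬P) ↔ Q)) ↑ (¬P ∨ (Q ⊕ ¬P))

P ⊕ Q = T ⊕ T = F
¬P = ¬T = F
Q → ¬P = T → F = F
(Q → ¬P) ↔ Q = F ↔ T = F
(P ⊕ Q) ⊕ ((Q → ¬P) ↔ Q) = F ⊕ F = F
¬P = ¬T = F
¬P = ¬T = F
Q ⊕ ¬P = T ⊕ F = T
¬P ∨ (Q ⊕ ¬P) = F ∨ T = T
((P ⊕ Q) ⊕ ((Q → ¬P) ↔ Q)) ↑ (¬P ∨ (Q ⊕ ¬P)) = F ↑ T = T
Hence S2 is true.

S3: Formalization: ((Q ⊕ P) ↔ P) ⊕ ((¬P ⊕ ¬Q) ↓ Q)

Q ⊕ P = T ⊕ T = F
(Q ⊕ P) ↔ P = F ↔ T = F
¬P = ¬T = F
¬Q = ¬T = F
¬P ⊕ ¬Q = F ⊕ F = F
(¬P ⊕ ¬Q) ↓ Q = F ↓ T = F
((Q ⊕ P) ↔ P) ⊕ ((¬P ⊕ ¬Q) ↓ Q) = F ⊕ F = F
Thus S3 is false.

Count: 2.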